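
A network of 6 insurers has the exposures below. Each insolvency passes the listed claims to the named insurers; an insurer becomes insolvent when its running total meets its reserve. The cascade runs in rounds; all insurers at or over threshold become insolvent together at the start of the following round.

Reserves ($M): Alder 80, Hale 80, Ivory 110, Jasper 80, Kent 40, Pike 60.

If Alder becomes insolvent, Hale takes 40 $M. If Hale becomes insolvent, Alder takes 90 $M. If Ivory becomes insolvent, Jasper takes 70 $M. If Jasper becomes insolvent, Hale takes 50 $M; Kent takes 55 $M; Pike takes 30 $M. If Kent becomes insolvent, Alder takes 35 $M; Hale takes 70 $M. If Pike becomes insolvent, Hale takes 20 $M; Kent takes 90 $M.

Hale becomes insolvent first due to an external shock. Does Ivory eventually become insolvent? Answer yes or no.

no

Round 1 — Hale becomes insolvent (initial).
  Alder: +90 → 90 ≥ 80
Round 2 — Alder becomes insolvent.
No further insolvencies.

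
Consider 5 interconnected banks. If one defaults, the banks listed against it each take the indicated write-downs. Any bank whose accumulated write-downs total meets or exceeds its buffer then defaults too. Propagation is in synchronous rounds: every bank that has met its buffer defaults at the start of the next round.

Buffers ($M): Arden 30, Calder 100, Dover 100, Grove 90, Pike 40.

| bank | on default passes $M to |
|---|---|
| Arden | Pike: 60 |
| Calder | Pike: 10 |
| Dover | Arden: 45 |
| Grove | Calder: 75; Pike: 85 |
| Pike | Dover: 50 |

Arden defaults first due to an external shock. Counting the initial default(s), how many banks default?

2

Round 1 — Arden defaults (initial).
  Pike: +60 → 60 ≥ 40
Round 2 — Pike defaults.
  Dover: +50 → 50 < 100
No further defaults.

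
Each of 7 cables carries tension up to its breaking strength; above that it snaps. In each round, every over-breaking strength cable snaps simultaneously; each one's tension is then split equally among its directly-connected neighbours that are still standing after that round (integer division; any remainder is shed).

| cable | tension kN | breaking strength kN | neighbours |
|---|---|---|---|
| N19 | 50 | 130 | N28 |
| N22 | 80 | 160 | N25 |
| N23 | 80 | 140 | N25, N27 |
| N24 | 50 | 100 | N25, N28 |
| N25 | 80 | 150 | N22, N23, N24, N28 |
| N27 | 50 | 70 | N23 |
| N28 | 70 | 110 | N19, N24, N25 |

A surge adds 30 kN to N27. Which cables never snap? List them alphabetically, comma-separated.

Round 1 — N27 at 80 > 70. N27 snaps.
  N27 sheds 80 kN to N23: 80 each.
    N23: 80+80 = 160 > 140
Round 2 — N23 snaps.
  N23 sheds 160 kN to N25: 160 each.
    N25: 80+160 = 240 > 150
Round 3 — N25 snaps.
  N25 sheds 240 kN to N22, N24, N28: 80 each.
    N22: 80+80 = 160 ≤ 160
    N24: 50+80 = 130 > 100
    N28: 70+80 = 150 > 110
Round 4 — N24, N28 snap.
  N24 sheds 130 kN: no online neighbours, lost.
  N28 sheds 150 kN to N19: 150 each.
    N19: 50+150 = 200 > 130
Round 5 — N19 snaps.
  N19 sheds 200 kN: no online neighbours, lost.
No further breaks.

N22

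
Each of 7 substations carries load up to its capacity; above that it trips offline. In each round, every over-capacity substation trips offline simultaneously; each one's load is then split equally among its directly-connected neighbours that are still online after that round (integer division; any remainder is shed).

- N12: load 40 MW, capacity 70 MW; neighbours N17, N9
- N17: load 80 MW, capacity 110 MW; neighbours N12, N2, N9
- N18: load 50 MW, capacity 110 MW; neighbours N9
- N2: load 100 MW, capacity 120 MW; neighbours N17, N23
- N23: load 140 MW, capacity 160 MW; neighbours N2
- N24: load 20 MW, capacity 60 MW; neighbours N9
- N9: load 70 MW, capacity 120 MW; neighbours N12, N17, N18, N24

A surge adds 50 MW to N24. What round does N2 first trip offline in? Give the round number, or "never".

Round 1 — N24 at 70 > 60. N24 trips offline.
  N24 sheds 70 MW to N9: 70 each.
    N9: 70+70 = 140 > 120
Round 2 — N9 trips offline.
  N9 sheds 140 MW to N12, N17, N18: 46 each (2 lost).
    N12: 40+46 = 86 > 70
    N17: 80+46 = 126 > 110
    N18: 50+46 = 96 ≤ 110
Round 3 — N12, N17 trip offline.
  N12 sheds 86 MW: no online neighbours, lost.
  N17 sheds 126 MW to N2: 126 each.
    N2: 100+126 = 226 > 120
Round 4 — N2 trips offline.
  N2 sheds 226 MW to N23: 226 each.
    N23: 140+226 = 366 > 160
Round 5 — N23 trips offline.
  N23 sheds 366 MW: no online neighbours, lost.
No further trips.

4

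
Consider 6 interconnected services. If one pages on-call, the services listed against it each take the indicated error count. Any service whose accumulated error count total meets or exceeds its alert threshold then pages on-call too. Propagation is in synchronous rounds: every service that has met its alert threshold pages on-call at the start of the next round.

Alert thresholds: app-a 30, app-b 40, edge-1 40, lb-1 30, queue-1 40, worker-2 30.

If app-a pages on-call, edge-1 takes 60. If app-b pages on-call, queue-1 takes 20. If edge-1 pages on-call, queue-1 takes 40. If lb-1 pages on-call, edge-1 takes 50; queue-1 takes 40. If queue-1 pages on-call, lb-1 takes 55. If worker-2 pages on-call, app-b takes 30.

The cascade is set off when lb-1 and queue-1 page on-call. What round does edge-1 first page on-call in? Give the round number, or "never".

Round 1 — lb-1, queue-1 page on-call (initial).
  edge-1: +50 → 50 ≥ 40
Round 2 — edge-1 pages on-call.
No further pages.

2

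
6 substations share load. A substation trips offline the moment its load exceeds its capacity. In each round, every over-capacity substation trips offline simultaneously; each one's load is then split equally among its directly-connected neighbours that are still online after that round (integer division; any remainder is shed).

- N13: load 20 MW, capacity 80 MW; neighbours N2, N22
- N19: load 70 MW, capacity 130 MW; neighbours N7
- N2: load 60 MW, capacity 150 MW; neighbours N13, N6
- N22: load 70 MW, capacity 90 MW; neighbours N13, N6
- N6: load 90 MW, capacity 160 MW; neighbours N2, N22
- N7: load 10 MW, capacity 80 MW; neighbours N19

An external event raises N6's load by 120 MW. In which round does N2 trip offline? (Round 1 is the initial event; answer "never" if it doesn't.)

2

Round 1 — N6 at 210 > 160. N6 trips offline.
  N6 sheds 210 MW to N2, N22: 105 each.
    N2: 60+105 = 165 > 150
    N22: 70+105 = 175 > 90
Round 2 — N2, N22 trip offline.
  N2 sheds 165 MW to N13: 165 each.
    N13: 20+165 = 185 > 80
  N22 sheds 175 MW to N13: 175 each.
    N13: 185+175 = 360 > 80
Round 3 — N13 trips offline.
  N13 sheds 360 MW: no online neighbours, lost.
No further trips.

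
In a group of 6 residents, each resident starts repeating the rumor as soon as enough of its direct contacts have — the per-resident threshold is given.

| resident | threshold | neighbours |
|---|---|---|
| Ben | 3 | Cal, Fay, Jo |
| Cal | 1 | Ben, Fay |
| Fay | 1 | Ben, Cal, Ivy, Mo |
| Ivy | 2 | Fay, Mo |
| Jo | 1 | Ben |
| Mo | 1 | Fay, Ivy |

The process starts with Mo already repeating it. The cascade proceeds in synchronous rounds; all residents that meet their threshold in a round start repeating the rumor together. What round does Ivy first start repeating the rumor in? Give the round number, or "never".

Round 1 — Mo starts repeating the rumor (initial).
Round 2 — checking thresholds:
  Fay: 1 of 4 neighbours ≥ 1, starts repeating the rumor.
  Ivy: 1 of 2 neighbours < 2, not yet.
Round 3 — checking thresholds:
  Ben: 1 of 3 neighbours < 3, not yet.
  Cal: 1 of 2 neighbours ≥ 1, starts repeating the rumor.
  Ivy: 2 of 2 neighbours ≥ 2, starts repeating the rumor.
Round 4 — no new spreads; cascade stops.

3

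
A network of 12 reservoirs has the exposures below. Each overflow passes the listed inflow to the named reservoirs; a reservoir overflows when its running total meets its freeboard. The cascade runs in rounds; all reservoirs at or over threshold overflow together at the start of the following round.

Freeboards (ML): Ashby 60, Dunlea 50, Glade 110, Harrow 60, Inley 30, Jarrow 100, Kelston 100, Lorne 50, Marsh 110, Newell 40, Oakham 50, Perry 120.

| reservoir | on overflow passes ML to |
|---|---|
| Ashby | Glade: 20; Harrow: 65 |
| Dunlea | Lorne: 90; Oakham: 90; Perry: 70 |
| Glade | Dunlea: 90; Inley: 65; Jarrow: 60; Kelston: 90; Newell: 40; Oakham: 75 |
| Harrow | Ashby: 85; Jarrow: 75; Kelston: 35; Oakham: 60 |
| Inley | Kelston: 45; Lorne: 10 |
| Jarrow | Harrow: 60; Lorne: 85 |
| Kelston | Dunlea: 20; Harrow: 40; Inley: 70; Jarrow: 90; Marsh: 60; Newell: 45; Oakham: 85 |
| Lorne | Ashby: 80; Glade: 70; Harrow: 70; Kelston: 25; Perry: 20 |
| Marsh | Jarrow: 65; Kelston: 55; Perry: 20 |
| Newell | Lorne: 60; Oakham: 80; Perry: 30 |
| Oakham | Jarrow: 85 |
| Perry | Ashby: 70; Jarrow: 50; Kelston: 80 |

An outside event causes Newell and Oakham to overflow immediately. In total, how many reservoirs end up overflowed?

Round 1 — Newell, Oakham overflow (initial).
  Jarrow: +85 → 85 < 100
  Lorne: +60 → 60 ≥ 50
  Perry: +30 → 30 < 120
Round 2 — Lorne overflows.
  Ashby: +80 → 80 ≥ 60
  Glade: +70 → 70 < 110
  Harrow: +70 → 70 ≥ 60
  Kelston: +25 → 25 < 100
  Perry: +20 → 50 < 120
Round 3 — Ashby, Harrow overflow.
  Glade: +20 → 90 < 110
  Jarrow: +75 → 160 ≥ 100
  Kelston: +35 → 60 < 100
Round 4 — Jarrow overflows.
No further overflows.

6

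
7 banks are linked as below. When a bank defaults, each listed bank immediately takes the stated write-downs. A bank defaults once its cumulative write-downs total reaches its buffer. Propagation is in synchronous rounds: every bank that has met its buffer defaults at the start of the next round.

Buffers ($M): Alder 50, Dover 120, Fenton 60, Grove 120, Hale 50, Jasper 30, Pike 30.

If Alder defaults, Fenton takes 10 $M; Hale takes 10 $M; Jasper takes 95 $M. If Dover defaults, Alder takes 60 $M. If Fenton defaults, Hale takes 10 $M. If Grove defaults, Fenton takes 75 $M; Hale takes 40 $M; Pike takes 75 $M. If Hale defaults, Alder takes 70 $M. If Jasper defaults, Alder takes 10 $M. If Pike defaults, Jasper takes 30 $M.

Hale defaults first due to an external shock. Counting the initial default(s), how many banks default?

3

Round 1 — Hale defaults (initial).
  Alder: +70 → 70 ≥ 50
Round 2 — Alder defaults.
  Fenton: +10 → 10 < 60
  Jasper: +95 → 95 ≥ 30
Round 3 — Jasper defaults.
No further defaults.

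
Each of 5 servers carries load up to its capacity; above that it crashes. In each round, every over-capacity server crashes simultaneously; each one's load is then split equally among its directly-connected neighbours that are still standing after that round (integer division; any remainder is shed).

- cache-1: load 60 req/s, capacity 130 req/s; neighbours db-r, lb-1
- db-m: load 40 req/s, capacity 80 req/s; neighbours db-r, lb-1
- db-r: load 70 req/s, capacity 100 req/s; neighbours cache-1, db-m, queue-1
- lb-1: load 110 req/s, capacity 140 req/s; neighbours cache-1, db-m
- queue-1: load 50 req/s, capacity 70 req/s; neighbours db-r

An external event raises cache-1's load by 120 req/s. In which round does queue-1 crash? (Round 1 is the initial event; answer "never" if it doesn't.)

3

Round 1 — cache-1 at 180 > 130. cache-1 crashes.
  cache-1 sheds 180 req/s to db-r, lb-1: 90 each.
    db-r: 70+90 = 160 > 100
    lb-1: 110+90 = 200 > 140
Round 2 — db-r, lb-1 crash.
  db-r sheds 160 req/s to db-m, queue-1: 80 each.
    db-m: 40+80 = 120 > 80
    queue-1: 50+80 = 130 > 70
  lb-1 sheds 200 req/s to db-m: 200 each.
    db-m: 120+200 = 320 > 80
Round 3 — db-m, queue-1 crash.
  db-m sheds 320 req/s: no online neighbours, lost.
  queue-1 sheds 130 req/s: no online neighbours, lost.
No further crashes.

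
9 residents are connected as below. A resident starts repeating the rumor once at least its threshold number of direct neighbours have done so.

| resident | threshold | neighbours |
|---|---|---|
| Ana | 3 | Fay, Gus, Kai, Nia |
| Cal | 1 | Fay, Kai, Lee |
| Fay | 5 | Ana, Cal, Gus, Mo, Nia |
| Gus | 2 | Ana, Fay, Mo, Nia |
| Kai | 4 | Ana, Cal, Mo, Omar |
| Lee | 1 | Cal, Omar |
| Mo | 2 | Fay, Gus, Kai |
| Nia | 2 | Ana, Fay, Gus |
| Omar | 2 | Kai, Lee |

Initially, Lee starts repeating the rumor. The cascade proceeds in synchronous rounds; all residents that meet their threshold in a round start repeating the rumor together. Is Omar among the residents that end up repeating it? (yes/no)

Round 1 — Lee starts repeating the rumor (initial).
Round 2 — checking thresholds:
  Cal: 1 of 3 neighbours ≥ 1, starts repeating the rumor.
  Omar: 1 of 2 neighbours < 2, holds.
Round 3 — no new spreads; cascade stops.

no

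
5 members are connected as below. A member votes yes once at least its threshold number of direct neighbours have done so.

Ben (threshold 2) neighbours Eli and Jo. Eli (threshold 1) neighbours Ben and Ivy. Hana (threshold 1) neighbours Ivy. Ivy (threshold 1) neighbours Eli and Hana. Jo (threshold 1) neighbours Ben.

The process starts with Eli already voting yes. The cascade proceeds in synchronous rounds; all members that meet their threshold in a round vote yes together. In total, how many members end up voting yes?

3

Round 1 — Eli votes yes (initial).
Round 2 — checking thresholds:
  Ben: 1 of 2 neighbours < 2, holds.
  Ivy: 1 of 2 neighbours ≥ 1, votes yes.
Round 3 — checking thresholds:
  Ben: 1 of 2 neighbours < 2, holds.
  Hana: 1 of 1 neighbours ≥ 1, votes yes.
Round 4 — no new yes votes; cascade stops.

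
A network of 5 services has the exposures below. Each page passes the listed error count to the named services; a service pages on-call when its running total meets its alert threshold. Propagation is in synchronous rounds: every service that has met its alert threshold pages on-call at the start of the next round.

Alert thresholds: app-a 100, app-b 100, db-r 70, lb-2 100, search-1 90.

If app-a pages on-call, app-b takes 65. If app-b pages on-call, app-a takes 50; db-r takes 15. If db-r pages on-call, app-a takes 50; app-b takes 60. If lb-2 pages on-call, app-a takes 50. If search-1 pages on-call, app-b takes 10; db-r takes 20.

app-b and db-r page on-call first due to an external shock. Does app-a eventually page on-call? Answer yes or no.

Round 1 — app-b, db-r page on-call (initial).
  app-a: +50+50 → 100 ≥ 100
Round 2 — app-a pages on-call.
No further pages.

yes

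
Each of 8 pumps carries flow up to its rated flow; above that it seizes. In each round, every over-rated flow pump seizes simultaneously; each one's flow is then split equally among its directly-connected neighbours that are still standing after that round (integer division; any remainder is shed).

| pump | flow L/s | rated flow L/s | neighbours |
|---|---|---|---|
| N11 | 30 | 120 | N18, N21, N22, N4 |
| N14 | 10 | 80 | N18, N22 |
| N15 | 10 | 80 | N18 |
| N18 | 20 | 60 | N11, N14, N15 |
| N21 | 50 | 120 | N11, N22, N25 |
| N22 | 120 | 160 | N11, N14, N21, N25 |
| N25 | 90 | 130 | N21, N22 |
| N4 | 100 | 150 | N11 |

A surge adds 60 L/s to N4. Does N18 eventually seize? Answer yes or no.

yes

Round 1 — N4 at 160 > 150. N4 seizes.
  N4 sheds 160 L/s to N11: 160 each.
    N11: 30+160 = 190 > 120
Round 2 — N11 seizes.
  N11 sheds 190 L/s to N18, N21, N22: 63 each (1 lost).
    N18: 20+63 = 83 > 60
    N21: 50+63 = 113 ≤ 120
    N22: 120+63 = 183 > 160
Round 3 — N18, N22 seize.
  N18 sheds 83 L/s to N14, N15: 41 each (1 lost).
    N14: 10+41 = 51 ≤ 80
    N15: 10+41 = 51 ≤ 80
  N22 sheds 183 L/s to N14, N21, N25: 61 each.
    N14: 51+61 = 112 > 80
    N21: 113+61 = 174 > 120
    N25: 90+61 = 151 > 130
Round 4 — N14, N21, N25 seize.
  N14 sheds 112 L/s: no online neighbours, lost.
  N21 sheds 174 L/s: no online neighbours, lost.
  N25 sheds 151 L/s: no online neighbours, lost.
No further seizures.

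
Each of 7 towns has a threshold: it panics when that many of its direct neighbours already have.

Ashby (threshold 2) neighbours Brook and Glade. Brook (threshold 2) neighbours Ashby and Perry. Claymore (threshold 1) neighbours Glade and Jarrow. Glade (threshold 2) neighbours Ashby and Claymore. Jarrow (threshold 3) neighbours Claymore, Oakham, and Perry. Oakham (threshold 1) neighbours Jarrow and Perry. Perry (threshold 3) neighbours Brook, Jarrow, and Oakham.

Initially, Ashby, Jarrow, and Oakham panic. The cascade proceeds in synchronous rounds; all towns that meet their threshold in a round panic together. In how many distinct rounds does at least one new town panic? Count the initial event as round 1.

Round 1 — Ashby, Jarrow, Oakham panic (initial).
Round 2 — checking thresholds:
  Brook: 1 of 2 neighbours < 2, not yet.
  Claymore: 1 of 2 neighbours ≥ 1, panics.
  Glade: 1 of 2 neighbours < 2, not yet.
  Perry: 2 of 3 neighbours < 3, not yet.
Round 3 — checking thresholds:
  Brook: 1 of 2 neighbours < 2, not yet.
  Glade: 2 of 2 neighbours ≥ 2, panics.
  Perry: 2 of 3 neighbours < 3, not yet.
Round 4 — no new panics; cascade stops.

3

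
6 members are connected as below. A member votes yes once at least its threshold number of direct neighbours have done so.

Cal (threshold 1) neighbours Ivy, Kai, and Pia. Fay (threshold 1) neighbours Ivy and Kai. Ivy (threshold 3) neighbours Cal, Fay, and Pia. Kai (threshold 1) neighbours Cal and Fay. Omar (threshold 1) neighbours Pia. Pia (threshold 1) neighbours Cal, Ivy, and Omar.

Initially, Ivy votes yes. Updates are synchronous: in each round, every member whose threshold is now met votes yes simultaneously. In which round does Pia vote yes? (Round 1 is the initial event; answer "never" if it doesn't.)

Round 1 — Ivy votes yes (initial).
Round 2 — checking thresholds:
  Cal: 1 of 3 neighbours ≥ 1, votes yes.
  Fay: 1 of 2 neighbours ≥ 1, votes yes.
  Pia: 1 of 3 neighbours ≥ 1, votes yes.
Round 3 — checking thresholds:
  Kai: 2 of 2 neighbours ≥ 1, votes yes.
  Omar: 1 of 1 neighbours ≥ 1, votes yes.
Round 4 — no new yes votes; cascade stops.

2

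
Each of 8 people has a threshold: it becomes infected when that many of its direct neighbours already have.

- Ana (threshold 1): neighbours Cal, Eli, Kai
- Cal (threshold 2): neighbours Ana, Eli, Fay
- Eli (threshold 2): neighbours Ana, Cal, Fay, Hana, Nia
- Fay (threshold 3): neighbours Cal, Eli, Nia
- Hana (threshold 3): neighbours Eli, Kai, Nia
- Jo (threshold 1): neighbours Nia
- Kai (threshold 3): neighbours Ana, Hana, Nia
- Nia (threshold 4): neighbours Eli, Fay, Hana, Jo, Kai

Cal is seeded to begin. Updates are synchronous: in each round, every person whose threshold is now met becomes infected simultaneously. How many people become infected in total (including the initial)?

3

Round 1 — Cal becomes infected (initial).
Round 2 — checking thresholds:
  Ana: 1 of 3 neighbours ≥ 1, becomes infected.
  Eli: 1 of 5 neighbours < 2, below threshold.
  Fay: 1 of 3 neighbours < 3, below threshold.
Round 3 — checking thresholds:
  Eli: 2 of 5 neighbours ≥ 2, becomes infected.
  Fay: 1 of 3 neighbours < 3, below threshold.
  Kai: 1 of 3 neighbours < 3, below threshold.
Round 4 — no new infections; cascade stops.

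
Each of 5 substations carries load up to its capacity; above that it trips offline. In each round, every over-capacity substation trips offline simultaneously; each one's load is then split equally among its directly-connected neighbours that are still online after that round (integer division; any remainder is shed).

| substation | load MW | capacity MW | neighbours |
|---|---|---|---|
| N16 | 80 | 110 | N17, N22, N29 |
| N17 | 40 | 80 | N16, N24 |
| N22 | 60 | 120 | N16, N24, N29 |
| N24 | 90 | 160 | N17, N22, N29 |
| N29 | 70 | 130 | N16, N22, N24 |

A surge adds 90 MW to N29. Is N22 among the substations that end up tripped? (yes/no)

yes

Round 1 — N29 at 160 > 130. N29 trips offline.
  N29 sheds 160 MW to N16, N22, N24: 53 each (1 lost).
    N16: 80+53 = 133 > 110
    N22: 60+53 = 113 ≤ 120
    N24: 90+53 = 143 ≤ 160
Round 2 — N16 trips offline.
  N16 sheds 133 MW to N17, N22: 66 each (1 lost).
    N17: 40+66 = 106 > 80
    N22: 113+66 = 179 > 120
Round 3 — N17, N22 trip offline.
  N17 sheds 106 MW to N24: 106 each.
    N24: 143+106 = 249 > 160
  N22 sheds 179 MW to N24: 179 each.
    N24: 249+179 = 428 > 160
Round 4 — N24 trips offline.
  N24 sheds 428 MW: no online neighbours, lost.
No further trips.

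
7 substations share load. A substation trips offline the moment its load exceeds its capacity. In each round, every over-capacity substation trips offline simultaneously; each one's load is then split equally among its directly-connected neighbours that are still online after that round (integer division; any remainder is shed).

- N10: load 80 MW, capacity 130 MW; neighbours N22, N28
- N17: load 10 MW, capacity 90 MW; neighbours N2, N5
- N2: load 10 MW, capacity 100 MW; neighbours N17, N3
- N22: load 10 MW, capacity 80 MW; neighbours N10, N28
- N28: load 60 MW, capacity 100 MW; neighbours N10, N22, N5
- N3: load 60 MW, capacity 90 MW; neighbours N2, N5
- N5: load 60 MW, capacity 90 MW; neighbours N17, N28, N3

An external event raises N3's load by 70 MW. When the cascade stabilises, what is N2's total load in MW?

Round 1 — N3 at 130 > 90. N3 trips offline.
  N3 sheds 130 MW to N2, N5: 65 each.
    N2: 10+65 = 75 ≤ 100
    N5: 60+65 = 125 > 90
Round 2 — N5 trips offline.
  N5 sheds 125 MW to N17, N28: 62 each (1 lost).
    N17: 10+62 = 72 ≤ 90
    N28: 60+62 = 122 > 100
Round 3 — N28 trips offline.
  N28 sheds 122 MW to N10, N22: 61 each.
    N10: 80+61 = 141 > 130
    N22: 10+61 = 71 ≤ 80
Round 4 — N10 trips offline.
  N10 sheds 141 MW to N22: 141 each.
    N22: 71+141 = 212 > 80
Round 5 — N22 trips offline.
  N22 sheds 212 MW: no online neighbours, lost.
No further trips.

75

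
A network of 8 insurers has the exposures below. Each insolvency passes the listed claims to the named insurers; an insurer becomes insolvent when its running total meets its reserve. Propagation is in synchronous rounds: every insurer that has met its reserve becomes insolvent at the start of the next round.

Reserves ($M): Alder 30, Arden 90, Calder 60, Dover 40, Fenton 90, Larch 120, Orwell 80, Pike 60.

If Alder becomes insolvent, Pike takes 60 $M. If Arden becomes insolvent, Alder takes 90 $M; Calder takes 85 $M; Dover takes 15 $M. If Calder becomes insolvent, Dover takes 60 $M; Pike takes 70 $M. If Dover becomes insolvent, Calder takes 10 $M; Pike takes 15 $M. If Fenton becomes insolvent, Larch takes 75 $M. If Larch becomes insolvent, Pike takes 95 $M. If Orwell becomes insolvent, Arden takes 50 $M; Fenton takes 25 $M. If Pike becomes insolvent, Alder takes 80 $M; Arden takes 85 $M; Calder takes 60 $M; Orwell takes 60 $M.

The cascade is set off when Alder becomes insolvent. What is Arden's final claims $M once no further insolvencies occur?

Round 1 — Alder becomes insolvent (initial).
  Pike: +60 → 60 ≥ 60
Round 2 — Pike becomes insolvent.
  Arden: +85 → 85 < 90
  Calder: +60 → 60 ≥ 60
  Orwell: +60 → 60 < 80
Round 3 — Calder becomes insolvent.
  Dover: +60 → 60 ≥ 40
Round 4 — Dover becomes insolvent.
No further insolvencies.

85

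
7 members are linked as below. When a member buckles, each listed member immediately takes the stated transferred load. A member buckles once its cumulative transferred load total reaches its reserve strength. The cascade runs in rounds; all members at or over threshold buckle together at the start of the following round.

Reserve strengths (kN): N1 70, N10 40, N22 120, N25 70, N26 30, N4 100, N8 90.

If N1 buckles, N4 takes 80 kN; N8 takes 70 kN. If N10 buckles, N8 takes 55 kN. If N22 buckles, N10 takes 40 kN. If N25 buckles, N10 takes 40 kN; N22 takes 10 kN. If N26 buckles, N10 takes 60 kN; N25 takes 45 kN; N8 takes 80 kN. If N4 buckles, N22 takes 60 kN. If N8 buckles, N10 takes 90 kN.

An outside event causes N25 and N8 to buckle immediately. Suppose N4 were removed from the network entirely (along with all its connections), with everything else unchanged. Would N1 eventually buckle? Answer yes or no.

no

With N4 removed:
Round 1 — N25, N8 buckle (initial).
  N10: +40+90 → 130 ≥ 40
  N22: +10 → 10 < 120
Round 2 — N10 buckles.
No further bucklings.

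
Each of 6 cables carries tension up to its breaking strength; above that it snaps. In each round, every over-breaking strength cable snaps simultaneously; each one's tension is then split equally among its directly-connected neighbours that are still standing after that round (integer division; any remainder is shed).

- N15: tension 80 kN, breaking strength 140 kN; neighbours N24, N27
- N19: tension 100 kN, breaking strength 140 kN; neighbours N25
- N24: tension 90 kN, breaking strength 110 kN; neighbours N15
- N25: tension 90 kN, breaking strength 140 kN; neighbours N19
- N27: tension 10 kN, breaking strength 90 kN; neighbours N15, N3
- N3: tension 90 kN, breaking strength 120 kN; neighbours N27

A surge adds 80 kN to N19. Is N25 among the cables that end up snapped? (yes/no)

Round 1 — N19 at 180 > 140. N19 snaps.
  N19 sheds 180 kN to N25: 180 each.
    N25: 90+180 = 270 > 140
Round 2 — N25 snaps.
  N25 sheds 270 kN: no online neighbours, lost.
No further breaks.

yes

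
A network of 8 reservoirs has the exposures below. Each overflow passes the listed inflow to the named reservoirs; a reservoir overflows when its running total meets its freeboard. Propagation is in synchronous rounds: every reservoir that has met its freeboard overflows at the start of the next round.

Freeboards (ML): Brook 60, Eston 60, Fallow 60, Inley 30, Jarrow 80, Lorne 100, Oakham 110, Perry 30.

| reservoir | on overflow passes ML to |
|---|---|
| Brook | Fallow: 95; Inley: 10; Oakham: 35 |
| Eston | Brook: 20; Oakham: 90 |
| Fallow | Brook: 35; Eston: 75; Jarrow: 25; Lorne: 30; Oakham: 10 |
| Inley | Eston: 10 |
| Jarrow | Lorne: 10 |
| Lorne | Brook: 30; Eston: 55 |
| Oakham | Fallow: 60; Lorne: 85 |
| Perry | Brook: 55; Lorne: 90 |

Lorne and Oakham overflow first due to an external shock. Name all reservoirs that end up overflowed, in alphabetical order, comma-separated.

Round 1 — Lorne, Oakham overflow (initial).
  Brook: +30 → 30 < 60
  Eston: +55 → 55 < 60
  Fallow: +60 → 60 ≥ 60
Round 2 — Fallow overflows.
  Brook: +35 → 65 ≥ 60
  Eston: +75 → 130 ≥ 60
  Jarrow: +25 → 25 < 80
Round 3 — Brook, Eston overflow.
  Inley: +10 → 10 < 30
No further overflows.

Brook, Eston, Fallow, Lorne, Oakham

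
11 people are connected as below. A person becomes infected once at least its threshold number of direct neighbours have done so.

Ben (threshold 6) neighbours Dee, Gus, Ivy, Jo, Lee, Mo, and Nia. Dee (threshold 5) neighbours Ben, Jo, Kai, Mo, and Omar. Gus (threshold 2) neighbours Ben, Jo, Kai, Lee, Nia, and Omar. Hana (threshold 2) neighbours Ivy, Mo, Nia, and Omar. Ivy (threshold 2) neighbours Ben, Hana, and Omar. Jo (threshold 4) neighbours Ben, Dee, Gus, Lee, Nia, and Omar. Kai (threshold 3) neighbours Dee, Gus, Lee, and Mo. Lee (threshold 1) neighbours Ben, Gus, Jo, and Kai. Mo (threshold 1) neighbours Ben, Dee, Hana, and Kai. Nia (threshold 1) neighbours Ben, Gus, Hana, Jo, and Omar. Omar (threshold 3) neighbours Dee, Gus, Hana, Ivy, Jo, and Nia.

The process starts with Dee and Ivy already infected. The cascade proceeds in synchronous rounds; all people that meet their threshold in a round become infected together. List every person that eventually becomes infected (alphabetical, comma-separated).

Ben, Dee, Gus, Hana, Ivy, Jo, Kai, Lee, Mo, Nia, Omar

Round 1 — Dee, Ivy become infected (initial).
Round 2 — checking thresholds:
  Ben: 2 of 7 neighbours < 6, not yet.
  Hana: 1 of 4 neighbours < 2, not yet.
  Jo: 1 of 6 neighbours < 4, not yet.
  Kai: 1 of 4 neighbours < 3, not yet.
  Mo: 1 of 4 neighbours ≥ 1, becomes infected.
  Omar: 2 of 6 neighbours < 3, not yet.
Round 3 — checking thresholds:
  Ben: 3 of 7 neighbours < 6, not yet.
  Hana: 2 of 4 neighbours ≥ 2, becomes infected.
  Jo: 1 of 6 neighbours < 4, not yet.
  Kai: 2 of 4 neighbours < 3, not yet.
  Omar: 2 of 6 neighbours < 3, not yet.
Round 4 — checking thresholds:
  Ben: 3 of 7 neighbours < 6, not yet.
  Jo: 1 of 6 neighbours < 4, not yet.
  Kai: 2 of 4 neighbours < 3, not yet.
  Nia: 1 of 5 neighbours ≥ 1, becomes infected.
  Omar: 3 of 6 neighbours ≥ 3, becomes infected.
Round 5 — checking thresholds:
  Ben: 4 of 7 neighbours < 6, not yet.
  Gus: 2 of 6 neighbours ≥ 2, becomes infected.
  Jo: 3 of 6 neighbours < 4, not yet.
  Kai: 2 of 4 neighbours < 3, not yet.
Round 6 — checking thresholds:
  Ben: 5 of 7 neighbours < 6, not yet.
  Jo: 4 of 6 neighbours ≥ 4, becomes infected.
  Kai: 3 of 4 neighbours ≥ 3, becomes infected.
  Lee: 1 of 4 neighbours ≥ 1, becomes infected.
Round 7 — checking thresholds:
  Ben: 7 of 7 neighbours ≥ 6, becomes infected.
Round 8 — no new infections; cascade stops.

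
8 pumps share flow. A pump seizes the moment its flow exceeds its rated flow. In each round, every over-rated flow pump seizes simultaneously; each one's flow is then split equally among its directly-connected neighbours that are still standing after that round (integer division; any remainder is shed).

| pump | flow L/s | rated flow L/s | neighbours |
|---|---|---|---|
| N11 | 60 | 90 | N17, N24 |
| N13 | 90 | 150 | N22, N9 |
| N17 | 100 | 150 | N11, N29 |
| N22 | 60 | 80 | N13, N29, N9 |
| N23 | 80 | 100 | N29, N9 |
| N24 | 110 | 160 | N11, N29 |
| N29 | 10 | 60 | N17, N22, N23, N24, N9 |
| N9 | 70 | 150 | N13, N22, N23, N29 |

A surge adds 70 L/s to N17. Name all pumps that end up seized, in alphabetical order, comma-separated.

Round 1 — N17 at 170 > 150. N17 seizes.
  N17 sheds 170 L/s to N11, N29: 85 each.
    N11: 60+85 = 145 > 90
    N29: 10+85 = 95 > 60
Round 2 — N11, N29 seize.
  N11 sheds 145 L/s to N24: 145 each.
    N24: 110+145 = 255 > 160
  N29 sheds 95 L/s to N22, N23, N24, N9: 23 each (3 lost).
    N22: 60+23 = 83 > 80
    N23: 80+23 = 103 > 100
    N24: 255+23 = 278 > 160
    N9: 70+23 = 93 ≤ 150
Round 3 — N22, N23, N24 seize.
  N22 sheds 83 L/s to N13, N9: 41 each (1 lost).
    N13: 90+41 = 131 ≤ 150
    N9: 93+41 = 134 ≤ 150
  N23 sheds 103 L/s to N9: 103 each.
    N9: 134+103 = 237 > 150
  N24 sheds 278 L/s: no online neighbours, lost.
Round 4 — N9 seizes.
  N9 sheds 237 L/s to N13: 237 each.
    N13: 131+237 = 368 > 150
Round 5 — N13 seizes.
  N13 sheds 368 L/s: no online neighbours, lost.
No further seizures.

N11, N13, N17, N22, N23, N24, N29, N9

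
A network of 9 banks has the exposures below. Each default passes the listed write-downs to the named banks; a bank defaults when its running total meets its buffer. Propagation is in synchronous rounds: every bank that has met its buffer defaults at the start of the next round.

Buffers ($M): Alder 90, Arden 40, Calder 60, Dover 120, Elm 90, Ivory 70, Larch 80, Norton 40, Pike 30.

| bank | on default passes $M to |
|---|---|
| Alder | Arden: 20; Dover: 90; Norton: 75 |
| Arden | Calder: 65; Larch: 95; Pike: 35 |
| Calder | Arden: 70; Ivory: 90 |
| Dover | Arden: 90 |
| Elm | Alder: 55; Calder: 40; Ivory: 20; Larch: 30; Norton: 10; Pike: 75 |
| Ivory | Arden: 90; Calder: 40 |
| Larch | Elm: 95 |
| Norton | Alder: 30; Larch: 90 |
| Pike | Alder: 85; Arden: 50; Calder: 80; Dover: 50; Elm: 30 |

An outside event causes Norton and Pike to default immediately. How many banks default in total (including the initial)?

9

Round 1 — Norton, Pike default (initial).
  Alder: +30+85 → 115 ≥ 90
  Arden: +50 → 50 ≥ 40
  Calder: +80 → 80 ≥ 60
  Dover: +50 → 50 < 120
  Elm: +30 → 30 < 90
  Larch: +90 → 90 ≥ 80
Round 2 — Alder, Arden, Calder, Larch default.
  Dover: +90 → 140 ≥ 120
  Elm: +95 → 125 ≥ 90
  Ivory: +90 → 90 ≥ 70
Round 3 — Dover, Elm, Ivory default.
No further defaults.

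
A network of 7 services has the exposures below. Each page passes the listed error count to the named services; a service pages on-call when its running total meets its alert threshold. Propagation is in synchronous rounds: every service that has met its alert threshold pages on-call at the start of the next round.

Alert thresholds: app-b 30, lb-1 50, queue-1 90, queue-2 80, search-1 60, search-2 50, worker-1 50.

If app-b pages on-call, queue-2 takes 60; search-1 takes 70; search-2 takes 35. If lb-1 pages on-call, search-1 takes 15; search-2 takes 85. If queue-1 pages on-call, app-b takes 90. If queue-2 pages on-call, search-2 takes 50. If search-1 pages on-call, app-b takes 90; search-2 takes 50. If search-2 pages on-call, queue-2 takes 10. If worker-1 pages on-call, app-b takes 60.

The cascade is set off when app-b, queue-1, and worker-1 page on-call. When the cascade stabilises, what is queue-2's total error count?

70

Round 1 — app-b, queue-1, worker-1 page on-call (initial).
  queue-2: +60 → 60 < 80
  search-1: +70 → 70 ≥ 60
  search-2: +35 → 35 < 50
Round 2 — search-1 pages on-call.
  search-2: +50 → 85 ≥ 50
Round 3 — search-2 pages on-call.
  queue-2: +10 → 70 < 80
No further pages.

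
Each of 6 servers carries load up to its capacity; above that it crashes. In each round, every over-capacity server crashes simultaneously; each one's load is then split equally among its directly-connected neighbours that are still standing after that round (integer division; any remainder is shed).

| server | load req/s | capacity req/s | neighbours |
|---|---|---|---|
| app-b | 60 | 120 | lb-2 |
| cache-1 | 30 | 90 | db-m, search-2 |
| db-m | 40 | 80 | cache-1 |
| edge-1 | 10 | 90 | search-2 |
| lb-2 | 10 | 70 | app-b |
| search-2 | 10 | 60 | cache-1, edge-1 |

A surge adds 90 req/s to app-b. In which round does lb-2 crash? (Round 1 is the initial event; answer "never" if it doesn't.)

Round 1 — app-b at 150 > 120. app-b crashes.
  app-b sheds 150 req/s to lb-2: 150 each.
    lb-2: 10+150 = 160 > 70
Round 2 — lb-2 crashes.
  lb-2 sheds 160 req/s: no online neighbours, lost.
No further crashes.

2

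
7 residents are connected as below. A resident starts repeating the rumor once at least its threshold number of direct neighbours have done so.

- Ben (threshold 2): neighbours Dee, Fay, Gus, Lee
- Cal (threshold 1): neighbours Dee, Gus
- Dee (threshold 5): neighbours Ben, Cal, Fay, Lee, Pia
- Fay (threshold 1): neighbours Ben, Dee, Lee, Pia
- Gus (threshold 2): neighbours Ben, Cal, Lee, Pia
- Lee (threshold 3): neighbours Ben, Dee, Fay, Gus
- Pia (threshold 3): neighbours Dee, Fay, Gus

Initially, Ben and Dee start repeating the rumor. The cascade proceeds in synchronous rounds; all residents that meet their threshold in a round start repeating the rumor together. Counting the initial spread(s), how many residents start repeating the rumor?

Round 1 — Ben, Dee start repeating the rumor (initial).
Round 2 — checking thresholds:
  Cal: 1 of 2 neighbours ≥ 1, starts repeating the rumor.
  Fay: 2 of 4 neighbours ≥ 1, starts repeating the rumor.
  Gus: 1 of 4 neighbours < 2, holds.
  Lee: 2 of 4 neighbours < 3, holds.
  Pia: 1 of 3 neighbours < 3, holds.
Round 3 — checking thresholds:
  Gus: 2 of 4 neighbours ≥ 2, starts repeating the rumor.
  Lee: 3 of 4 neighbours ≥ 3, starts repeating the rumor.
  Pia: 2 of 3 neighbours < 3, holds.
Round 4 — checking thresholds:
  Pia: 3 of 3 neighbours ≥ 3, starts repeating the rumor.
Round 5 — no new spreads; cascade stops.

7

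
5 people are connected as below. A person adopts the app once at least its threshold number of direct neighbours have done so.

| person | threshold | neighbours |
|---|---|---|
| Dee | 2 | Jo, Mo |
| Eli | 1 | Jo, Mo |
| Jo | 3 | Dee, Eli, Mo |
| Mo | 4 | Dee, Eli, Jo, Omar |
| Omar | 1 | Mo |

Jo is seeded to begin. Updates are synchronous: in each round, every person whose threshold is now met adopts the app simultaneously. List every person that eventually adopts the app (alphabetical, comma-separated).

Eli, Jo

Round 1 — Jo adopts the app (initial).
Round 2 — checking thresholds:
  Dee: 1 of 2 neighbours < 2, below threshold.
  Eli: 1 of 2 neighbours ≥ 1, adopts the app.
  Mo: 1 of 4 neighbours < 4, below threshold.
Round 3 — no new adoptions; cascade stops.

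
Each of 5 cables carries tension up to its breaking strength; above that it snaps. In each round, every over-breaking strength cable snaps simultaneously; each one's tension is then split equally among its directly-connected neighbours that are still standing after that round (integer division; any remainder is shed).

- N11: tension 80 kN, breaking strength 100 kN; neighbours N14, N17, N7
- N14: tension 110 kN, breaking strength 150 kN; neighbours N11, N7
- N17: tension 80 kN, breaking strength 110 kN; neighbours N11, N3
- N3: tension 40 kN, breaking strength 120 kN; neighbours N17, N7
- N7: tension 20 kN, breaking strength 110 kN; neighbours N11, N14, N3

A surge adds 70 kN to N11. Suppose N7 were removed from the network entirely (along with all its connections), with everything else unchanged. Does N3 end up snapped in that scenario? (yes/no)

With N7 removed:
Round 1 — N11 at 150 > 100. N11 snaps.
  N11 sheds 150 kN to N14, N17: 75 each.
    N14: 110+75 = 185 > 150
    N17: 80+75 = 155 > 110
Round 2 — N14, N17 snap.
  N14 sheds 185 kN: no online neighbours, lost.
  N17 sheds 155 kN to N3: 155 each.
    N3: 40+155 = 195 > 120
Round 3 — N3 snaps.
  N3 sheds 195 kN: no online neighbours, lost.
No further breaks.

yes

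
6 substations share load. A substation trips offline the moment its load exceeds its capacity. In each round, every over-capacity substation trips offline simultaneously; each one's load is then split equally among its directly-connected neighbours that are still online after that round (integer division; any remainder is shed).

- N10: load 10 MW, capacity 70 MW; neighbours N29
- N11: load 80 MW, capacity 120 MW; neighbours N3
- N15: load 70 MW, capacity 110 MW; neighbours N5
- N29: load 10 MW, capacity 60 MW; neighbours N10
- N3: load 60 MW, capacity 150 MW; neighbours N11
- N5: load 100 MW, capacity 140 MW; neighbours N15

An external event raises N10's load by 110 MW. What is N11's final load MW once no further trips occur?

80

Round 1 — N10 at 120 > 70. N10 trips offline.
  N10 sheds 120 MW to N29: 120 each.
    N29: 10+120 = 130 > 60
Round 2 — N29 trips offline.
  N29 sheds 130 MW: no online neighbours, lost.
No further trips.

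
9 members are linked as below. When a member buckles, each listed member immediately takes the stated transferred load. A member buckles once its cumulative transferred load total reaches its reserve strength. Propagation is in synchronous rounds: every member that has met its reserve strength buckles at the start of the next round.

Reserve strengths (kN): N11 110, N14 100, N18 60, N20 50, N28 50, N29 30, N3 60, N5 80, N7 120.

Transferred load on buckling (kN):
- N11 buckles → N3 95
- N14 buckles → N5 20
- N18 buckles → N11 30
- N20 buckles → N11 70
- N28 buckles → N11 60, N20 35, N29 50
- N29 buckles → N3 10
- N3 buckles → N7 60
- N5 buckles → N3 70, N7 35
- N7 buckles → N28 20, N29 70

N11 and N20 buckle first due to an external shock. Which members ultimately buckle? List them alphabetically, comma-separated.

Round 1 — N11, N20 buckle (initial).
  N3: +95 → 95 ≥ 60
Round 2 — N3 buckles.
  N7: +60 → 60 < 120
No further bucklings.

N11, N20, N3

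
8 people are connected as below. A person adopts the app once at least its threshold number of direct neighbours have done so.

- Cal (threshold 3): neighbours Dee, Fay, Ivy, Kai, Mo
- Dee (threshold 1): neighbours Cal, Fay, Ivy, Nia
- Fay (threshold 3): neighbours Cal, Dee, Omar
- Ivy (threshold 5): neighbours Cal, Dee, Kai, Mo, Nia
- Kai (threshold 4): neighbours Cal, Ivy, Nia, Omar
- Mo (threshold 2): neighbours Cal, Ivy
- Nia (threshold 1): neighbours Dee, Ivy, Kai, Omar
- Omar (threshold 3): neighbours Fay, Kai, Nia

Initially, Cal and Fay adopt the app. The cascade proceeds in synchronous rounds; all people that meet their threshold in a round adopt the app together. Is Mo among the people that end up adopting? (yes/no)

no

Round 1 — Cal, Fay adopt the app (initial).
Round 2 — checking thresholds:
  Dee: 2 of 4 neighbours ≥ 1, adopts the app.
  Ivy: 1 of 5 neighbours < 5, below threshold.
  Kai: 1 of 4 neighbours < 4, below threshold.
  Mo: 1 of 2 neighbours < 2, below threshold.
  Omar: 1 of 3 neighbours < 3, below threshold.
Round 3 — checking thresholds:
  Ivy: 2 of 5 neighbours < 5, below threshold.
  Kai: 1 of 4 neighbours < 4, below threshold.
  Mo: 1 of 2 neighbours < 2, below threshold.
  Nia: 1 of 4 neighbours ≥ 1, adopts the app.
  Omar: 1 of 3 neighbours < 3, below threshold.
Round 4 — no new adoptions; cascade stops.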